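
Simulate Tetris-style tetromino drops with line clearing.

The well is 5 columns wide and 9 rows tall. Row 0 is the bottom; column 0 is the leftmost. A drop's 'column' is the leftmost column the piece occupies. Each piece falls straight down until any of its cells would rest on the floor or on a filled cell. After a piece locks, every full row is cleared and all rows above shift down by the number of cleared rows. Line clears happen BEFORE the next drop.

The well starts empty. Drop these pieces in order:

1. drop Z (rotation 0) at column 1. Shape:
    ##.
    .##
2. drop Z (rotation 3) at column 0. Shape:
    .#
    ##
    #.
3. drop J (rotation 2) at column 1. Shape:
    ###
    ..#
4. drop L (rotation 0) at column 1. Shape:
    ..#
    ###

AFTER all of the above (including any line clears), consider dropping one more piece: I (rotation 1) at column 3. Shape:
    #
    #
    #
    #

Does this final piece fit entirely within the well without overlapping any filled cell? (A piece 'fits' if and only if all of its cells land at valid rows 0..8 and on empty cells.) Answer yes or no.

Answer: no

Derivation:
Drop 1: Z rot0 at col 1 lands with bottom-row=0; cleared 0 line(s) (total 0); column heights now [0 2 2 1 0], max=2
Drop 2: Z rot3 at col 0 lands with bottom-row=1; cleared 0 line(s) (total 0); column heights now [3 4 2 1 0], max=4
Drop 3: J rot2 at col 1 lands with bottom-row=3; cleared 0 line(s) (total 0); column heights now [3 5 5 5 0], max=5
Drop 4: L rot0 at col 1 lands with bottom-row=5; cleared 0 line(s) (total 0); column heights now [3 6 6 7 0], max=7
Test piece I rot1 at col 3 (width 1): heights before test = [3 6 6 7 0]; fits = False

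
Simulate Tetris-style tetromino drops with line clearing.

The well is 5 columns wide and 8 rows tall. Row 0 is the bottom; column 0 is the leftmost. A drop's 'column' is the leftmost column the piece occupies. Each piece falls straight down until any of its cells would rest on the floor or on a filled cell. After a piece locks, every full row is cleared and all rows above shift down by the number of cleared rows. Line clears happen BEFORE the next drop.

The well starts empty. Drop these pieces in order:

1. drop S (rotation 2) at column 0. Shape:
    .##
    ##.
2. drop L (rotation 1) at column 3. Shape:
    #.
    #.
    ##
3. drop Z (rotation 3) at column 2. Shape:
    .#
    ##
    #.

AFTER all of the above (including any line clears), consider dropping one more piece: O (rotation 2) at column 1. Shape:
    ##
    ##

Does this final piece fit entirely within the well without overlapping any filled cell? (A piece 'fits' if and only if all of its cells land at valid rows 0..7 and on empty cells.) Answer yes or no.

Answer: yes

Derivation:
Drop 1: S rot2 at col 0 lands with bottom-row=0; cleared 0 line(s) (total 0); column heights now [1 2 2 0 0], max=2
Drop 2: L rot1 at col 3 lands with bottom-row=0; cleared 0 line(s) (total 0); column heights now [1 2 2 3 1], max=3
Drop 3: Z rot3 at col 2 lands with bottom-row=2; cleared 0 line(s) (total 0); column heights now [1 2 4 5 1], max=5
Test piece O rot2 at col 1 (width 2): heights before test = [1 2 4 5 1]; fits = True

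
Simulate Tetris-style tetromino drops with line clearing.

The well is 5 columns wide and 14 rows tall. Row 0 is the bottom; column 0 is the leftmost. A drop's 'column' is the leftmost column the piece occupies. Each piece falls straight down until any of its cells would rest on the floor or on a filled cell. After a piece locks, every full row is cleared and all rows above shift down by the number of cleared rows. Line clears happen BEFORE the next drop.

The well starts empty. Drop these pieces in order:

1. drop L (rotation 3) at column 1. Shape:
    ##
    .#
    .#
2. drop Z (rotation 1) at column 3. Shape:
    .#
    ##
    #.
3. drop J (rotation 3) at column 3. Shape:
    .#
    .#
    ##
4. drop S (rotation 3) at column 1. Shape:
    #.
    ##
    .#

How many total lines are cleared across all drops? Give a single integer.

Answer: 0

Derivation:
Drop 1: L rot3 at col 1 lands with bottom-row=0; cleared 0 line(s) (total 0); column heights now [0 3 3 0 0], max=3
Drop 2: Z rot1 at col 3 lands with bottom-row=0; cleared 0 line(s) (total 0); column heights now [0 3 3 2 3], max=3
Drop 3: J rot3 at col 3 lands with bottom-row=3; cleared 0 line(s) (total 0); column heights now [0 3 3 4 6], max=6
Drop 4: S rot3 at col 1 lands with bottom-row=3; cleared 0 line(s) (total 0); column heights now [0 6 5 4 6], max=6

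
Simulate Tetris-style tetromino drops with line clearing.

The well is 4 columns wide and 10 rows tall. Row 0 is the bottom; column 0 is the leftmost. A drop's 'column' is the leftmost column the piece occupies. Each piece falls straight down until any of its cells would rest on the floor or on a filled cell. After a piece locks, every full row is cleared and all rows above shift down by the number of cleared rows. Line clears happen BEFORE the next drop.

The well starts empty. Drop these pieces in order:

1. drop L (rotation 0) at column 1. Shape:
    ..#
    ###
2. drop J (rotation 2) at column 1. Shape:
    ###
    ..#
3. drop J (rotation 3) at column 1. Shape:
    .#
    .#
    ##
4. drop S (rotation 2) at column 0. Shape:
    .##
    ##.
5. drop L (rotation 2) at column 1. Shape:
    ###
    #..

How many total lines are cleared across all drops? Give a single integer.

Drop 1: L rot0 at col 1 lands with bottom-row=0; cleared 0 line(s) (total 0); column heights now [0 1 1 2], max=2
Drop 2: J rot2 at col 1 lands with bottom-row=2; cleared 0 line(s) (total 0); column heights now [0 4 4 4], max=4
Drop 3: J rot3 at col 1 lands with bottom-row=4; cleared 0 line(s) (total 0); column heights now [0 5 7 4], max=7
Drop 4: S rot2 at col 0 lands with bottom-row=6; cleared 0 line(s) (total 0); column heights now [7 8 8 4], max=8
Drop 5: L rot2 at col 1 lands with bottom-row=8; cleared 0 line(s) (total 0); column heights now [7 10 10 10], max=10

Answer: 0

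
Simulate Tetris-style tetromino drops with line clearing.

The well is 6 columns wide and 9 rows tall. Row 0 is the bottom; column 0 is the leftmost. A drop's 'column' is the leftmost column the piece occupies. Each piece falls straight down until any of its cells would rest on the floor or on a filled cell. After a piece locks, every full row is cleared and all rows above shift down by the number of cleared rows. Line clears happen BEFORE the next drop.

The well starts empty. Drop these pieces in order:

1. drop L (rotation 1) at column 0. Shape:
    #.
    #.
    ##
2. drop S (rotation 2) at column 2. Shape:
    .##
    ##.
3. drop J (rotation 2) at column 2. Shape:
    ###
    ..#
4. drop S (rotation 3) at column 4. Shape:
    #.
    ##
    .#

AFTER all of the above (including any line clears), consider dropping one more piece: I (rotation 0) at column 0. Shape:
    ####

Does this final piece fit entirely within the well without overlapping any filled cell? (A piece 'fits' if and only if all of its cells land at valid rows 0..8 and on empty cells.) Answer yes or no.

Drop 1: L rot1 at col 0 lands with bottom-row=0; cleared 0 line(s) (total 0); column heights now [3 1 0 0 0 0], max=3
Drop 2: S rot2 at col 2 lands with bottom-row=0; cleared 0 line(s) (total 0); column heights now [3 1 1 2 2 0], max=3
Drop 3: J rot2 at col 2 lands with bottom-row=2; cleared 0 line(s) (total 0); column heights now [3 1 4 4 4 0], max=4
Drop 4: S rot3 at col 4 lands with bottom-row=3; cleared 0 line(s) (total 0); column heights now [3 1 4 4 6 5], max=6
Test piece I rot0 at col 0 (width 4): heights before test = [3 1 4 4 6 5]; fits = True

Answer: yes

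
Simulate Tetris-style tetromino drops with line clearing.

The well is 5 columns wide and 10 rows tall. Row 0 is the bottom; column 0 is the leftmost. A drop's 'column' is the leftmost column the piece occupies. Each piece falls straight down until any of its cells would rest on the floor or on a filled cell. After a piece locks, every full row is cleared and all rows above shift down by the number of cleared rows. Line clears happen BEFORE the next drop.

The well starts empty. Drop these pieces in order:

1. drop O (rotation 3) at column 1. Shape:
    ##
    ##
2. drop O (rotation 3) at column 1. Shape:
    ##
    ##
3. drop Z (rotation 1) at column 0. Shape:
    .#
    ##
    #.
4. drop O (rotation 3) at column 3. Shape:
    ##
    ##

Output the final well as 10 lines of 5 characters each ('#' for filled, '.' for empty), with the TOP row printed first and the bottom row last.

Drop 1: O rot3 at col 1 lands with bottom-row=0; cleared 0 line(s) (total 0); column heights now [0 2 2 0 0], max=2
Drop 2: O rot3 at col 1 lands with bottom-row=2; cleared 0 line(s) (total 0); column heights now [0 4 4 0 0], max=4
Drop 3: Z rot1 at col 0 lands with bottom-row=3; cleared 0 line(s) (total 0); column heights now [5 6 4 0 0], max=6
Drop 4: O rot3 at col 3 lands with bottom-row=0; cleared 0 line(s) (total 0); column heights now [5 6 4 2 2], max=6

Answer: .....
.....
.....
.....
.#...
##...
###..
.##..
.####
.####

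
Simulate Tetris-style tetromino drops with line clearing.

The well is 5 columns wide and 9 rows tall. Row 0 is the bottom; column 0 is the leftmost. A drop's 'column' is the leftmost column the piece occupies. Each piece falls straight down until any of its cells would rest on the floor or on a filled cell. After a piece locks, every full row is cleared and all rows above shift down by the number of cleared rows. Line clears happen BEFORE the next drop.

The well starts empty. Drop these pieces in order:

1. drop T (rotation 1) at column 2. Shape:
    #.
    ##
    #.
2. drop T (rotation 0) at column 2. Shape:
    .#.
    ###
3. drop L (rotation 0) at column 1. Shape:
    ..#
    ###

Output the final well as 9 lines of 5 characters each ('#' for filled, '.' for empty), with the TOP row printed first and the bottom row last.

Drop 1: T rot1 at col 2 lands with bottom-row=0; cleared 0 line(s) (total 0); column heights now [0 0 3 2 0], max=3
Drop 2: T rot0 at col 2 lands with bottom-row=3; cleared 0 line(s) (total 0); column heights now [0 0 4 5 4], max=5
Drop 3: L rot0 at col 1 lands with bottom-row=5; cleared 0 line(s) (total 0); column heights now [0 6 6 7 4], max=7

Answer: .....
.....
...#.
.###.
...#.
..###
..#..
..##.
..#..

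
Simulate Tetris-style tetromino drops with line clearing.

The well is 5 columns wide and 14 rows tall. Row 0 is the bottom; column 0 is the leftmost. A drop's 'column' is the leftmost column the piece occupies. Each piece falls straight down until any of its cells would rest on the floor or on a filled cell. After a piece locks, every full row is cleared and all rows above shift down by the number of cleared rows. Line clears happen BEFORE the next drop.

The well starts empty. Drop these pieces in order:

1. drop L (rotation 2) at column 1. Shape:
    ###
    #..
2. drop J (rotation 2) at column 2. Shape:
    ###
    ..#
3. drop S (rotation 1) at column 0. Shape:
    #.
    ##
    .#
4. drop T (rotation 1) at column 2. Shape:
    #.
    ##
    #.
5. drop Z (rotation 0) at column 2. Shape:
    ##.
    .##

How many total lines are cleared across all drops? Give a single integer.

Drop 1: L rot2 at col 1 lands with bottom-row=0; cleared 0 line(s) (total 0); column heights now [0 2 2 2 0], max=2
Drop 2: J rot2 at col 2 lands with bottom-row=1; cleared 0 line(s) (total 0); column heights now [0 2 3 3 3], max=3
Drop 3: S rot1 at col 0 lands with bottom-row=2; cleared 0 line(s) (total 0); column heights now [5 4 3 3 3], max=5
Drop 4: T rot1 at col 2 lands with bottom-row=3; cleared 0 line(s) (total 0); column heights now [5 4 6 5 3], max=6
Drop 5: Z rot0 at col 2 lands with bottom-row=5; cleared 0 line(s) (total 0); column heights now [5 4 7 7 6], max=7

Answer: 0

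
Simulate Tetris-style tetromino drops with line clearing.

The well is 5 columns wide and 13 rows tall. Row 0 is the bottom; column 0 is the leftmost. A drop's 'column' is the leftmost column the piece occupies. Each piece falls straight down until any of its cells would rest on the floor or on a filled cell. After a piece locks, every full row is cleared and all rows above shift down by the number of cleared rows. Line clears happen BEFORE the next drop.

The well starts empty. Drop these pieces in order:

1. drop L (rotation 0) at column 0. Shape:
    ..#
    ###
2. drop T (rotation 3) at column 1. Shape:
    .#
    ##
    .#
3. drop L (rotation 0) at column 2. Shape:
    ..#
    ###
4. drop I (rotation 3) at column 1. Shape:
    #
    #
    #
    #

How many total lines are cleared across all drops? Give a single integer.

Drop 1: L rot0 at col 0 lands with bottom-row=0; cleared 0 line(s) (total 0); column heights now [1 1 2 0 0], max=2
Drop 2: T rot3 at col 1 lands with bottom-row=2; cleared 0 line(s) (total 0); column heights now [1 4 5 0 0], max=5
Drop 3: L rot0 at col 2 lands with bottom-row=5; cleared 0 line(s) (total 0); column heights now [1 4 6 6 7], max=7
Drop 4: I rot3 at col 1 lands with bottom-row=4; cleared 0 line(s) (total 0); column heights now [1 8 6 6 7], max=8

Answer: 0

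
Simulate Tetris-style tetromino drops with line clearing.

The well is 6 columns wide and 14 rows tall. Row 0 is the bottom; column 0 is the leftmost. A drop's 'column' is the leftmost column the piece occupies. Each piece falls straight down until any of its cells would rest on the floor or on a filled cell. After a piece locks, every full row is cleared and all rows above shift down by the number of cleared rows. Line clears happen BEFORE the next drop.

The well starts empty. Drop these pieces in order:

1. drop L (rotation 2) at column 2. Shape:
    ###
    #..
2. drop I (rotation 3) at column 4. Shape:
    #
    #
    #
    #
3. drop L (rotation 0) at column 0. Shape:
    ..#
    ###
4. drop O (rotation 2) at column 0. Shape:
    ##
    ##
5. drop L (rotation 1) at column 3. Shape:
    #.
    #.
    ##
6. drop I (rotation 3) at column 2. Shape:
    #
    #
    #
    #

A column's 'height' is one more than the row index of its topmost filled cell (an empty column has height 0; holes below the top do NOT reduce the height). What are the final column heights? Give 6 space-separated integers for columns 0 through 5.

Answer: 5 5 8 9 7 0

Derivation:
Drop 1: L rot2 at col 2 lands with bottom-row=0; cleared 0 line(s) (total 0); column heights now [0 0 2 2 2 0], max=2
Drop 2: I rot3 at col 4 lands with bottom-row=2; cleared 0 line(s) (total 0); column heights now [0 0 2 2 6 0], max=6
Drop 3: L rot0 at col 0 lands with bottom-row=2; cleared 0 line(s) (total 0); column heights now [3 3 4 2 6 0], max=6
Drop 4: O rot2 at col 0 lands with bottom-row=3; cleared 0 line(s) (total 0); column heights now [5 5 4 2 6 0], max=6
Drop 5: L rot1 at col 3 lands with bottom-row=6; cleared 0 line(s) (total 0); column heights now [5 5 4 9 7 0], max=9
Drop 6: I rot3 at col 2 lands with bottom-row=4; cleared 0 line(s) (total 0); column heights now [5 5 8 9 7 0], max=9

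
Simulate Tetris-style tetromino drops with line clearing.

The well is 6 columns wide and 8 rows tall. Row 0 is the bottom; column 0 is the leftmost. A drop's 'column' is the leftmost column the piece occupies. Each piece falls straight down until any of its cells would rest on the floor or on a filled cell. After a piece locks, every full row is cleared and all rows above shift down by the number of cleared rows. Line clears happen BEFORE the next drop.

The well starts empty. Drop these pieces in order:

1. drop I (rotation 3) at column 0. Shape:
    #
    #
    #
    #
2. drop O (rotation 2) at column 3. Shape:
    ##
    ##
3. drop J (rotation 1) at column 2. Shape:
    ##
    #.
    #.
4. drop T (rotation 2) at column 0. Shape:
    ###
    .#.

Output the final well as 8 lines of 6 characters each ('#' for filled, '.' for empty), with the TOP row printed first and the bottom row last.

Drop 1: I rot3 at col 0 lands with bottom-row=0; cleared 0 line(s) (total 0); column heights now [4 0 0 0 0 0], max=4
Drop 2: O rot2 at col 3 lands with bottom-row=0; cleared 0 line(s) (total 0); column heights now [4 0 0 2 2 0], max=4
Drop 3: J rot1 at col 2 lands with bottom-row=0; cleared 0 line(s) (total 0); column heights now [4 0 3 3 2 0], max=4
Drop 4: T rot2 at col 0 lands with bottom-row=3; cleared 0 line(s) (total 0); column heights now [5 5 5 3 2 0], max=5

Answer: ......
......
......
###...
##....
#.##..
#.###.
#.###.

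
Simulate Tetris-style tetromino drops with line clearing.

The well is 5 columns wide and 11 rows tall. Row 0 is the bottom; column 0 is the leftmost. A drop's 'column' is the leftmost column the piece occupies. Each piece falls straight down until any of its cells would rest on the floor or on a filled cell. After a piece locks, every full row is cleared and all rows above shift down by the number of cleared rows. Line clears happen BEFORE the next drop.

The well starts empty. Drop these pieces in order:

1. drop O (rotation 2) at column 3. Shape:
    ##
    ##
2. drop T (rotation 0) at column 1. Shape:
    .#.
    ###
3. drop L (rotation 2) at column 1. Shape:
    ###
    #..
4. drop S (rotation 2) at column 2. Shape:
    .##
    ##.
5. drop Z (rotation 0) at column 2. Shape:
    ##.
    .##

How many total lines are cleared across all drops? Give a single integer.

Answer: 0

Derivation:
Drop 1: O rot2 at col 3 lands with bottom-row=0; cleared 0 line(s) (total 0); column heights now [0 0 0 2 2], max=2
Drop 2: T rot0 at col 1 lands with bottom-row=2; cleared 0 line(s) (total 0); column heights now [0 3 4 3 2], max=4
Drop 3: L rot2 at col 1 lands with bottom-row=3; cleared 0 line(s) (total 0); column heights now [0 5 5 5 2], max=5
Drop 4: S rot2 at col 2 lands with bottom-row=5; cleared 0 line(s) (total 0); column heights now [0 5 6 7 7], max=7
Drop 5: Z rot0 at col 2 lands with bottom-row=7; cleared 0 line(s) (total 0); column heights now [0 5 9 9 8], max=9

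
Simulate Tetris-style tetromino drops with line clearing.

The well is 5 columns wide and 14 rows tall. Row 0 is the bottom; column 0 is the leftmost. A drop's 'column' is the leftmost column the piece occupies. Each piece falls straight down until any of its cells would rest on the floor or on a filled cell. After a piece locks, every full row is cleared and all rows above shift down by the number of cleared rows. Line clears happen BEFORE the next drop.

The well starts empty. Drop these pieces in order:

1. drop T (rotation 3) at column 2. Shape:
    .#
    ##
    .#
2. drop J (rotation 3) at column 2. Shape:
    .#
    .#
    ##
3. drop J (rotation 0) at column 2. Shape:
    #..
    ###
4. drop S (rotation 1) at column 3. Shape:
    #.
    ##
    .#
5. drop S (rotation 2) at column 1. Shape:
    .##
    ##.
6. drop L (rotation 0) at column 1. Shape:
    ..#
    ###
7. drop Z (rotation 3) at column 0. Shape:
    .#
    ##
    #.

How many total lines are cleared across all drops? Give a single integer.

Drop 1: T rot3 at col 2 lands with bottom-row=0; cleared 0 line(s) (total 0); column heights now [0 0 2 3 0], max=3
Drop 2: J rot3 at col 2 lands with bottom-row=3; cleared 0 line(s) (total 0); column heights now [0 0 4 6 0], max=6
Drop 3: J rot0 at col 2 lands with bottom-row=6; cleared 0 line(s) (total 0); column heights now [0 0 8 7 7], max=8
Drop 4: S rot1 at col 3 lands with bottom-row=7; cleared 0 line(s) (total 0); column heights now [0 0 8 10 9], max=10
Drop 5: S rot2 at col 1 lands with bottom-row=9; cleared 0 line(s) (total 0); column heights now [0 10 11 11 9], max=11
Drop 6: L rot0 at col 1 lands with bottom-row=11; cleared 0 line(s) (total 0); column heights now [0 12 12 13 9], max=13
Drop 7: Z rot3 at col 0 lands with bottom-row=11; cleared 0 line(s) (total 0); column heights now [13 14 12 13 9], max=14

Answer: 0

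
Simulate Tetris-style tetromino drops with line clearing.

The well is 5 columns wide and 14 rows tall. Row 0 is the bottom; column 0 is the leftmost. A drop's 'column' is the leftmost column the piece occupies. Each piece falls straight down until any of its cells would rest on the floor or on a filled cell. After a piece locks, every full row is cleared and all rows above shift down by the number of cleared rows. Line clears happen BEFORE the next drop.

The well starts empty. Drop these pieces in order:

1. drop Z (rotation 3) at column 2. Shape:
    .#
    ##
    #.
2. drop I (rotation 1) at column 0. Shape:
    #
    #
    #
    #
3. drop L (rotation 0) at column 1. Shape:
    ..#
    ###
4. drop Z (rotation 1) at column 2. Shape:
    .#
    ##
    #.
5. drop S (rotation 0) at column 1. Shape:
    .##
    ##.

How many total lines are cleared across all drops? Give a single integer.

Drop 1: Z rot3 at col 2 lands with bottom-row=0; cleared 0 line(s) (total 0); column heights now [0 0 2 3 0], max=3
Drop 2: I rot1 at col 0 lands with bottom-row=0; cleared 0 line(s) (total 0); column heights now [4 0 2 3 0], max=4
Drop 3: L rot0 at col 1 lands with bottom-row=3; cleared 0 line(s) (total 0); column heights now [4 4 4 5 0], max=5
Drop 4: Z rot1 at col 2 lands with bottom-row=4; cleared 0 line(s) (total 0); column heights now [4 4 6 7 0], max=7
Drop 5: S rot0 at col 1 lands with bottom-row=6; cleared 0 line(s) (total 0); column heights now [4 7 8 8 0], max=8

Answer: 0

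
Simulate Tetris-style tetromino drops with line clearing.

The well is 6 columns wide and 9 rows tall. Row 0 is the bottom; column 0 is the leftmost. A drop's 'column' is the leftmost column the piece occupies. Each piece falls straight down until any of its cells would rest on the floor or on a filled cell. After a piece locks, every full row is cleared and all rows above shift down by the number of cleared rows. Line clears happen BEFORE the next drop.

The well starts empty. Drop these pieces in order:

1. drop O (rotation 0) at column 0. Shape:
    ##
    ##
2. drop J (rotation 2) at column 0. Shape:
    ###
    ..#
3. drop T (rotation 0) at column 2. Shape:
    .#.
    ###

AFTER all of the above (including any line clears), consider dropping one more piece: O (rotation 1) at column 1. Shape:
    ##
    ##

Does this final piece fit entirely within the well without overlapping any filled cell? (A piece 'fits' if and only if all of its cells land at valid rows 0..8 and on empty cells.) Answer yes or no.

Answer: yes

Derivation:
Drop 1: O rot0 at col 0 lands with bottom-row=0; cleared 0 line(s) (total 0); column heights now [2 2 0 0 0 0], max=2
Drop 2: J rot2 at col 0 lands with bottom-row=1; cleared 0 line(s) (total 0); column heights now [3 3 3 0 0 0], max=3
Drop 3: T rot0 at col 2 lands with bottom-row=3; cleared 0 line(s) (total 0); column heights now [3 3 4 5 4 0], max=5
Test piece O rot1 at col 1 (width 2): heights before test = [3 3 4 5 4 0]; fits = True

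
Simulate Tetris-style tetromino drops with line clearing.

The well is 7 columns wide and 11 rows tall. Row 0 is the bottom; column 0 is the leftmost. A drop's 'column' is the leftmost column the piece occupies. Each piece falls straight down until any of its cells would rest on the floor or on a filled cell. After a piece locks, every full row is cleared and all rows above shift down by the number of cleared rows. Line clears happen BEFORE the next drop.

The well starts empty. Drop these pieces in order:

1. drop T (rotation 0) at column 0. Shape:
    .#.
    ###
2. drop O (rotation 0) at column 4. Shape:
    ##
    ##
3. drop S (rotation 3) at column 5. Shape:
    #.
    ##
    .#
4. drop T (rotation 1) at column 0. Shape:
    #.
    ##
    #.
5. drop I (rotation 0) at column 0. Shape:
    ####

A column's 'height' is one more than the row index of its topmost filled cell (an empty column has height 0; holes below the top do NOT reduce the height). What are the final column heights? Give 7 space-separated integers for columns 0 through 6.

Answer: 5 5 5 5 2 4 3

Derivation:
Drop 1: T rot0 at col 0 lands with bottom-row=0; cleared 0 line(s) (total 0); column heights now [1 2 1 0 0 0 0], max=2
Drop 2: O rot0 at col 4 lands with bottom-row=0; cleared 0 line(s) (total 0); column heights now [1 2 1 0 2 2 0], max=2
Drop 3: S rot3 at col 5 lands with bottom-row=1; cleared 0 line(s) (total 0); column heights now [1 2 1 0 2 4 3], max=4
Drop 4: T rot1 at col 0 lands with bottom-row=1; cleared 0 line(s) (total 0); column heights now [4 3 1 0 2 4 3], max=4
Drop 5: I rot0 at col 0 lands with bottom-row=4; cleared 0 line(s) (total 0); column heights now [5 5 5 5 2 4 3], max=5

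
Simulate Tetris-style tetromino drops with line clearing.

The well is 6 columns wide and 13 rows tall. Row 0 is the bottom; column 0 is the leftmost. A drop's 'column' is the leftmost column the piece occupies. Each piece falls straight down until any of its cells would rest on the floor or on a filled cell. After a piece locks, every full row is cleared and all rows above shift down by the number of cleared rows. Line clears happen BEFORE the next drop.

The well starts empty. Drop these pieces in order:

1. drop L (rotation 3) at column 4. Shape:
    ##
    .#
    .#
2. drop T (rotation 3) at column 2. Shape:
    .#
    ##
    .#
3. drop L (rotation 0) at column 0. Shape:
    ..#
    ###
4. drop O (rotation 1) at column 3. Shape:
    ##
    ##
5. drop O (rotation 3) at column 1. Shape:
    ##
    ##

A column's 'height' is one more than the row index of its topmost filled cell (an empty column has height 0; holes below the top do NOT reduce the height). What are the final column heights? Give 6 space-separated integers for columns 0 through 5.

Answer: 0 5 5 4 4 2

Derivation:
Drop 1: L rot3 at col 4 lands with bottom-row=0; cleared 0 line(s) (total 0); column heights now [0 0 0 0 3 3], max=3
Drop 2: T rot3 at col 2 lands with bottom-row=0; cleared 0 line(s) (total 0); column heights now [0 0 2 3 3 3], max=3
Drop 3: L rot0 at col 0 lands with bottom-row=2; cleared 1 line(s) (total 1); column heights now [0 0 3 2 0 2], max=3
Drop 4: O rot1 at col 3 lands with bottom-row=2; cleared 0 line(s) (total 1); column heights now [0 0 3 4 4 2], max=4
Drop 5: O rot3 at col 1 lands with bottom-row=3; cleared 0 line(s) (total 1); column heights now [0 5 5 4 4 2], max=5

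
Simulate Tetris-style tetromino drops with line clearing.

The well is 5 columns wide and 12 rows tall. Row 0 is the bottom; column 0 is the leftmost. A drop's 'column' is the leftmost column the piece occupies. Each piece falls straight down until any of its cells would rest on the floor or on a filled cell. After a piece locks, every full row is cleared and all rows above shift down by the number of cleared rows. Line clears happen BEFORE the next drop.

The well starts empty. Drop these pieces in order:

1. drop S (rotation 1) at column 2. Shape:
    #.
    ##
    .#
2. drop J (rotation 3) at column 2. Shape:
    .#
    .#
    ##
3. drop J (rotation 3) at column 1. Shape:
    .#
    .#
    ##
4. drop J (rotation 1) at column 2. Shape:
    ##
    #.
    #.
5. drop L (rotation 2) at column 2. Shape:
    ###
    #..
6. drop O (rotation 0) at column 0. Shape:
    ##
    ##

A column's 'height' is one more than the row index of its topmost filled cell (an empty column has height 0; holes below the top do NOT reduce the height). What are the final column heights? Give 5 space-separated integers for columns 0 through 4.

Drop 1: S rot1 at col 2 lands with bottom-row=0; cleared 0 line(s) (total 0); column heights now [0 0 3 2 0], max=3
Drop 2: J rot3 at col 2 lands with bottom-row=3; cleared 0 line(s) (total 0); column heights now [0 0 4 6 0], max=6
Drop 3: J rot3 at col 1 lands with bottom-row=4; cleared 0 line(s) (total 0); column heights now [0 5 7 6 0], max=7
Drop 4: J rot1 at col 2 lands with bottom-row=7; cleared 0 line(s) (total 0); column heights now [0 5 10 10 0], max=10
Drop 5: L rot2 at col 2 lands with bottom-row=10; cleared 0 line(s) (total 0); column heights now [0 5 12 12 12], max=12
Drop 6: O rot0 at col 0 lands with bottom-row=5; cleared 0 line(s) (total 0); column heights now [7 7 12 12 12], max=12

Answer: 7 7 12 12 12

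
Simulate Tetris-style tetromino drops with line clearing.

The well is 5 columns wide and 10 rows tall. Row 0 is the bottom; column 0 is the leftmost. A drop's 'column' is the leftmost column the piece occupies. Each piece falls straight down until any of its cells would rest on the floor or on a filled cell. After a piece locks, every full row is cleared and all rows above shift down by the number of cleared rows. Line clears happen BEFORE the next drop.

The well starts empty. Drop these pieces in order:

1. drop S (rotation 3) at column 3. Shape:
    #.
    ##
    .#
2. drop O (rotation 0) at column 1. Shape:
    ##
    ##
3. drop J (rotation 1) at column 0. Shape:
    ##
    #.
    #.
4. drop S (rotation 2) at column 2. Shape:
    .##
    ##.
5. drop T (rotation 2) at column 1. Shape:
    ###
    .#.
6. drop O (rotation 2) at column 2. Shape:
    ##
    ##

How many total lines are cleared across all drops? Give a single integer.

Drop 1: S rot3 at col 3 lands with bottom-row=0; cleared 0 line(s) (total 0); column heights now [0 0 0 3 2], max=3
Drop 2: O rot0 at col 1 lands with bottom-row=0; cleared 0 line(s) (total 0); column heights now [0 2 2 3 2], max=3
Drop 3: J rot1 at col 0 lands with bottom-row=0; cleared 1 line(s) (total 1); column heights now [2 2 1 2 1], max=2
Drop 4: S rot2 at col 2 lands with bottom-row=2; cleared 0 line(s) (total 1); column heights now [2 2 3 4 4], max=4
Drop 5: T rot2 at col 1 lands with bottom-row=3; cleared 0 line(s) (total 1); column heights now [2 5 5 5 4], max=5
Drop 6: O rot2 at col 2 lands with bottom-row=5; cleared 0 line(s) (total 1); column heights now [2 5 7 7 4], max=7

Answer: 1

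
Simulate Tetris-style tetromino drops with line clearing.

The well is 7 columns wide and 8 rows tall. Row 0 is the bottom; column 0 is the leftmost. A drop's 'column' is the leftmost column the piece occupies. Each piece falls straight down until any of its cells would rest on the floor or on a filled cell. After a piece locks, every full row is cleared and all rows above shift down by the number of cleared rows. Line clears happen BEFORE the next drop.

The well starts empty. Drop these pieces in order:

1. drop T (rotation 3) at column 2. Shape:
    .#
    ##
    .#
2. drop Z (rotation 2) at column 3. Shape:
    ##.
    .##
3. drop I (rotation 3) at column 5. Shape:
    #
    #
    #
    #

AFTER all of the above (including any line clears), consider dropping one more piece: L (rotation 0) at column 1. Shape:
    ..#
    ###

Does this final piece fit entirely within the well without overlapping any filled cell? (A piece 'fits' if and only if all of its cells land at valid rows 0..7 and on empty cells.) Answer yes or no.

Answer: yes

Derivation:
Drop 1: T rot3 at col 2 lands with bottom-row=0; cleared 0 line(s) (total 0); column heights now [0 0 2 3 0 0 0], max=3
Drop 2: Z rot2 at col 3 lands with bottom-row=2; cleared 0 line(s) (total 0); column heights now [0 0 2 4 4 3 0], max=4
Drop 3: I rot3 at col 5 lands with bottom-row=3; cleared 0 line(s) (total 0); column heights now [0 0 2 4 4 7 0], max=7
Test piece L rot0 at col 1 (width 3): heights before test = [0 0 2 4 4 7 0]; fits = True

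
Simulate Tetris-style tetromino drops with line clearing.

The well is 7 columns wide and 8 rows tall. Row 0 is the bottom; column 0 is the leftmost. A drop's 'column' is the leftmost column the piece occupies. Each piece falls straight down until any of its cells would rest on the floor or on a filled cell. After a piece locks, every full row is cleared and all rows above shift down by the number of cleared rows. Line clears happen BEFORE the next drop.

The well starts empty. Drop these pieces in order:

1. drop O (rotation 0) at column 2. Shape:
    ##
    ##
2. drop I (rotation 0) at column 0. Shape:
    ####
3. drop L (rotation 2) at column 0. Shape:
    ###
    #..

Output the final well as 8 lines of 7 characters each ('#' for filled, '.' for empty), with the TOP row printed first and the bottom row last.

Drop 1: O rot0 at col 2 lands with bottom-row=0; cleared 0 line(s) (total 0); column heights now [0 0 2 2 0 0 0], max=2
Drop 2: I rot0 at col 0 lands with bottom-row=2; cleared 0 line(s) (total 0); column heights now [3 3 3 3 0 0 0], max=3
Drop 3: L rot2 at col 0 lands with bottom-row=3; cleared 0 line(s) (total 0); column heights now [5 5 5 3 0 0 0], max=5

Answer: .......
.......
.......
###....
#......
####...
..##...
..##...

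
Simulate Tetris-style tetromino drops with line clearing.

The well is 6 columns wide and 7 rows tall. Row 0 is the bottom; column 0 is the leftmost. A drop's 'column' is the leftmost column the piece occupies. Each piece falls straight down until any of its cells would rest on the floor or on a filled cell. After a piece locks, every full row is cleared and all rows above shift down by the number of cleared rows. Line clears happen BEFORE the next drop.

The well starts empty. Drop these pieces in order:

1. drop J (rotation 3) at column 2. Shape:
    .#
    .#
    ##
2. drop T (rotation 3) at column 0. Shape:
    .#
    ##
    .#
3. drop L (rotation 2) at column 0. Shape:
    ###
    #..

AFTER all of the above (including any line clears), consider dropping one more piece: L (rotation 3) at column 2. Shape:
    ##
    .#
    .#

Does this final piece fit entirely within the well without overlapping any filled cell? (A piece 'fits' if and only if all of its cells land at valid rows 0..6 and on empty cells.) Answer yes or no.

Answer: yes

Derivation:
Drop 1: J rot3 at col 2 lands with bottom-row=0; cleared 0 line(s) (total 0); column heights now [0 0 1 3 0 0], max=3
Drop 2: T rot3 at col 0 lands with bottom-row=0; cleared 0 line(s) (total 0); column heights now [2 3 1 3 0 0], max=3
Drop 3: L rot2 at col 0 lands with bottom-row=2; cleared 0 line(s) (total 0); column heights now [4 4 4 3 0 0], max=4
Test piece L rot3 at col 2 (width 2): heights before test = [4 4 4 3 0 0]; fits = True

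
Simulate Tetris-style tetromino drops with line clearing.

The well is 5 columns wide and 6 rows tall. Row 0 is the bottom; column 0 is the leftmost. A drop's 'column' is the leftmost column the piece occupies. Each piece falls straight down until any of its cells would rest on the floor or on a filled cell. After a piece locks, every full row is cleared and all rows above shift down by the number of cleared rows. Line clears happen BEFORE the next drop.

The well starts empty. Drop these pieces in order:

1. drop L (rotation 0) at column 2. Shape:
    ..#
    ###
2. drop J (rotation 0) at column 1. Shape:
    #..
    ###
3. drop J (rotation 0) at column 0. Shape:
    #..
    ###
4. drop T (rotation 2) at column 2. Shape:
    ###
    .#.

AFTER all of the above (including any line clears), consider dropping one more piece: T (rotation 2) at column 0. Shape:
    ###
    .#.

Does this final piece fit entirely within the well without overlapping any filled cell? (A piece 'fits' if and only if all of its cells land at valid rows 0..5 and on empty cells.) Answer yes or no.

Answer: yes

Derivation:
Drop 1: L rot0 at col 2 lands with bottom-row=0; cleared 0 line(s) (total 0); column heights now [0 0 1 1 2], max=2
Drop 2: J rot0 at col 1 lands with bottom-row=1; cleared 0 line(s) (total 0); column heights now [0 3 2 2 2], max=3
Drop 3: J rot0 at col 0 lands with bottom-row=3; cleared 0 line(s) (total 0); column heights now [5 4 4 2 2], max=5
Drop 4: T rot2 at col 2 lands with bottom-row=3; cleared 0 line(s) (total 0); column heights now [5 4 5 5 5], max=5
Test piece T rot2 at col 0 (width 3): heights before test = [5 4 5 5 5]; fits = True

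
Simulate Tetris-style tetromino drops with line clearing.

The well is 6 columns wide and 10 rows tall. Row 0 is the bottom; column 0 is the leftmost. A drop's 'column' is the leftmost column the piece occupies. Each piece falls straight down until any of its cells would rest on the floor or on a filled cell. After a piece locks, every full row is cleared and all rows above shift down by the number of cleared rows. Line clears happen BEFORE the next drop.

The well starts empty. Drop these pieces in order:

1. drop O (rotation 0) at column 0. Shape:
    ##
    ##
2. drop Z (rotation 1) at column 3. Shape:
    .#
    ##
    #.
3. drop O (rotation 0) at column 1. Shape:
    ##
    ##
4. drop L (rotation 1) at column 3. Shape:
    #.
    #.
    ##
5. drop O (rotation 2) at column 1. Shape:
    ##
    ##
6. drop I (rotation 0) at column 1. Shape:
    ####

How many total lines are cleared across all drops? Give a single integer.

Drop 1: O rot0 at col 0 lands with bottom-row=0; cleared 0 line(s) (total 0); column heights now [2 2 0 0 0 0], max=2
Drop 2: Z rot1 at col 3 lands with bottom-row=0; cleared 0 line(s) (total 0); column heights now [2 2 0 2 3 0], max=3
Drop 3: O rot0 at col 1 lands with bottom-row=2; cleared 0 line(s) (total 0); column heights now [2 4 4 2 3 0], max=4
Drop 4: L rot1 at col 3 lands with bottom-row=3; cleared 0 line(s) (total 0); column heights now [2 4 4 6 4 0], max=6
Drop 5: O rot2 at col 1 lands with bottom-row=4; cleared 0 line(s) (total 0); column heights now [2 6 6 6 4 0], max=6
Drop 6: I rot0 at col 1 lands with bottom-row=6; cleared 0 line(s) (total 0); column heights now [2 7 7 7 7 0], max=7

Answer: 0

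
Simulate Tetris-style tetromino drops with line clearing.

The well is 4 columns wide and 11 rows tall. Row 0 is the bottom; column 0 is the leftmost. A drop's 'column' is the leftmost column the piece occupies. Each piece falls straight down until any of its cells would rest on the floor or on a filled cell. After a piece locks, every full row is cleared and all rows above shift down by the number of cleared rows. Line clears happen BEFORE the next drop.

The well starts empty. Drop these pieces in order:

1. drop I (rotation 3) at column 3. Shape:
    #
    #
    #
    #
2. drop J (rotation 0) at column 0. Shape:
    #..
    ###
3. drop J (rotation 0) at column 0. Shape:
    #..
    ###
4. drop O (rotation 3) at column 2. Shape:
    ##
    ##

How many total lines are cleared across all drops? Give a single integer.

Drop 1: I rot3 at col 3 lands with bottom-row=0; cleared 0 line(s) (total 0); column heights now [0 0 0 4], max=4
Drop 2: J rot0 at col 0 lands with bottom-row=0; cleared 1 line(s) (total 1); column heights now [1 0 0 3], max=3
Drop 3: J rot0 at col 0 lands with bottom-row=1; cleared 1 line(s) (total 2); column heights now [2 0 0 2], max=2
Drop 4: O rot3 at col 2 lands with bottom-row=2; cleared 0 line(s) (total 2); column heights now [2 0 4 4], max=4

Answer: 2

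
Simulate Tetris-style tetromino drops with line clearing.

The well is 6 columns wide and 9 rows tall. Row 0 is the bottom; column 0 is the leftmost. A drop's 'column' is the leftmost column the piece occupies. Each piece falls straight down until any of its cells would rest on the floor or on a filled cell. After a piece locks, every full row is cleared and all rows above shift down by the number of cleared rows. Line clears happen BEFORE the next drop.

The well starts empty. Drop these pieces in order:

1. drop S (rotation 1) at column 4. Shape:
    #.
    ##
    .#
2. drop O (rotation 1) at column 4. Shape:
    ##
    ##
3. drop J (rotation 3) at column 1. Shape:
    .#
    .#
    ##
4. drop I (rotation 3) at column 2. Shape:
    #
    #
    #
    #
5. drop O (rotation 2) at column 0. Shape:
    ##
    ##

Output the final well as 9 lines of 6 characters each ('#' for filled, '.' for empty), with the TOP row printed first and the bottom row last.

Answer: ......
......
..#...
..#...
..#.##
..#.##
###.#.
###.##
.##..#

Derivation:
Drop 1: S rot1 at col 4 lands with bottom-row=0; cleared 0 line(s) (total 0); column heights now [0 0 0 0 3 2], max=3
Drop 2: O rot1 at col 4 lands with bottom-row=3; cleared 0 line(s) (total 0); column heights now [0 0 0 0 5 5], max=5
Drop 3: J rot3 at col 1 lands with bottom-row=0; cleared 0 line(s) (total 0); column heights now [0 1 3 0 5 5], max=5
Drop 4: I rot3 at col 2 lands with bottom-row=3; cleared 0 line(s) (total 0); column heights now [0 1 7 0 5 5], max=7
Drop 5: O rot2 at col 0 lands with bottom-row=1; cleared 0 line(s) (total 0); column heights now [3 3 7 0 5 5], max=7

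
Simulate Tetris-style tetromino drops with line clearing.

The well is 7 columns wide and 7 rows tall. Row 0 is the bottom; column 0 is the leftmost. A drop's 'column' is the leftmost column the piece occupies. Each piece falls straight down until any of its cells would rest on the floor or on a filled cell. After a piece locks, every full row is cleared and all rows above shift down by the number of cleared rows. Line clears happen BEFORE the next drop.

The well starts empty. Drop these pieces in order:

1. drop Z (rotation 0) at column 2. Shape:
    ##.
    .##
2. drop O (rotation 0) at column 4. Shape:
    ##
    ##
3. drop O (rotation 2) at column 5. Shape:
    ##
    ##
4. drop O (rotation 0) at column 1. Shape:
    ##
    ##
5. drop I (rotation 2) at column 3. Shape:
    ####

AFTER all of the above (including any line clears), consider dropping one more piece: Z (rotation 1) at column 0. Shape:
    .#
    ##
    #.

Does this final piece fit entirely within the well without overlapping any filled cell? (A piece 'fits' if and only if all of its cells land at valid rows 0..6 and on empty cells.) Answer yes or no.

Drop 1: Z rot0 at col 2 lands with bottom-row=0; cleared 0 line(s) (total 0); column heights now [0 0 2 2 1 0 0], max=2
Drop 2: O rot0 at col 4 lands with bottom-row=1; cleared 0 line(s) (total 0); column heights now [0 0 2 2 3 3 0], max=3
Drop 3: O rot2 at col 5 lands with bottom-row=3; cleared 0 line(s) (total 0); column heights now [0 0 2 2 3 5 5], max=5
Drop 4: O rot0 at col 1 lands with bottom-row=2; cleared 0 line(s) (total 0); column heights now [0 4 4 2 3 5 5], max=5
Drop 5: I rot2 at col 3 lands with bottom-row=5; cleared 0 line(s) (total 0); column heights now [0 4 4 6 6 6 6], max=6
Test piece Z rot1 at col 0 (width 2): heights before test = [0 4 4 6 6 6 6]; fits = True

Answer: yes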